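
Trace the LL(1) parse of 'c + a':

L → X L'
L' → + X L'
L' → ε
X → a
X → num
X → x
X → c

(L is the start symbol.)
Stack is shown with the top on the left.

Stack     Input    Action
-------------------------
L $       c + a $  output L → X L'
X L' $    c + a $  output X → c
c L' $    c + a $  match 'c'
L' $      + a $    output L' → + X L'
+ X L' $  + a $    match '+'
X L' $    a $      output X → a
a L' $    a $      match 'a'
L' $      $        output L' → ε
$         $        accept

The string is accepted.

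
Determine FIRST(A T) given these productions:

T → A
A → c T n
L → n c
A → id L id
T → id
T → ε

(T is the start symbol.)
FIRST sets of the non-terminals involved (from the grammar, by fixed-point iteration):
  FIRST(A) = { 'c', 'id' }

To compute FIRST(A T), process the symbols left to right:
Symbol A is a non-terminal. Add FIRST(A) \ {ε} = { 'c', 'id' }
A is not nullable (ε ∉ FIRST(A)), so stop here.
FIRST(A T) = { 'c', 'id' }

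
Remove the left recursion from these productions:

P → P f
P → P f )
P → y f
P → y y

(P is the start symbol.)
P is directly left-recursive. The standard transformation for
  A → A α₁ | ... | A α_m | β₁ | ... | β_n
is
  A  → β₁ A' | ... | β_n A'
  A' → α₁ A' | ... | α_m A' | ε

P → y f becomes P → y f P'
P → y y becomes P → y y P'
P → P f becomes P' → f P'
P → P f ) becomes P' → f ) P'
Add P' → ε

Resulting grammar:
P → y f P'
P → y y P'
P' → f P'
P' → f ) P'
P' → ε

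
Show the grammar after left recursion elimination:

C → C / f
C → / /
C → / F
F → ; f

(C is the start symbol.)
C → / / C'
C → / F C'
C' → / f C'
C' → ε
F → ; f

C is directly left-recursive. The standard transformation for
  A → A α₁ | ... | A α_m | β₁ | ... | β_n
is
  A  → β₁ A' | ... | β_n A'
  A' → α₁ A' | ... | α_m A' | ε

C → / / becomes C → / / C'
C → / F becomes C → / F C'
C → C / f becomes C' → / f C'
Add C' → ε

Productions for other non-terminals are unchanged:
  F → ; f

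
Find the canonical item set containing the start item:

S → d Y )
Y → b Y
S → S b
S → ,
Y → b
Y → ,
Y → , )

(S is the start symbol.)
{ [S → . ,], [S → . S b], [S → . d Y )], [S' → . S] }

First, augment the grammar with S' → S
I₀ = CLOSURE({ [S' → . S] }):
  [S' → . S] has the dot before S: add [S → . d Y )], [S → . S b], [S → . ,]
No further items can be added.

I₀ = { [S → . ,], [S → . S b], [S → . d Y )], [S' → . S] }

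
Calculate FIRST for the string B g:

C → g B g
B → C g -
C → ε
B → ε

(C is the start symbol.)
FIRST sets of the non-terminals involved (from the grammar, by fixed-point iteration):
  FIRST(B) = { 'g', ε }

To compute FIRST(B g), process the symbols left to right:
Symbol B is a non-terminal. Add FIRST(B) \ {ε} = { 'g' }
B is nullable (ε ∈ FIRST(B)), continue to the next symbol.
Symbol g is a terminal. Add 'g' and stop.
FIRST(B g) = { 'g' }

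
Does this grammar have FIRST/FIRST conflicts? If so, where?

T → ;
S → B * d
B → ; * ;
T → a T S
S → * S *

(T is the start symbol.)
No FIRST/FIRST conflicts.

A FIRST/FIRST conflict occurs when two productions N → α and N → β for the same non-terminal have FIRST(α) ∩ FIRST(β) ≠ ∅ (with ε ∈ FIRST of a nullable right-hand side, so two nullable alternatives also conflict).

FIRST sets of the non-terminals at (or reachable through a nullable prefix from) the front of some alternative:
  FIRST(B) = { ';' }

Productions for T:
  T → ;: FIRST = { ';' }
  T → a T S: FIRST = { 'a' }
Productions for S:
  S → B * d: FIRST = { ';' }
  S → * S *: FIRST = { '*' }
B has only one production, so no FIRST/FIRST conflict is possible there.

All alternatives of each non-terminal have pairwise disjoint FIRST sets.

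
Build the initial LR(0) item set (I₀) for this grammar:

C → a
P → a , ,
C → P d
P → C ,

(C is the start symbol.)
First, augment the grammar with C' → C
I₀ = CLOSURE({ [C' → . C] }):
  [C' → . C] has the dot before C: add [C → . a], [C → . P d]
  [C → . P d] has the dot before P: add [P → . a , ,], [P → . C ,]
No further items can be added.

I₀ = { [C → . P d], [C → . a], [C' → . C], [P → . C ,], [P → . a , ,] }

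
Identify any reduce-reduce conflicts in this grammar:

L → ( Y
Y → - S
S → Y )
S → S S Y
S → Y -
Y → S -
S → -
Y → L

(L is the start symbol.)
Yes — I9: [S → - .] vs [Y → S - .]

Augment with L' → L and build the canonical LR(0) collection (I0 = CLOSURE({[L' → . L]}), then GOTO on every symbol after a dot until no new states appear). It has 14 states:
  I0: { [L → . ( Y], [L' → . L] }  — shift
  I1: { [L → ( . Y], [L → . ( Y], [S → . -], [S → . S S Y], [S → . Y )], [S → . Y -], [Y → . - S], [Y → . L], [Y → . S -] }  — shift
  I2: { [L' → L .] }  — accept
  I3: { [L → . ( Y], [S → - .], [S → . -], [S → . S S Y], [S → . Y )], [S → . Y -], [Y → - . S], [Y → . - S], [Y → . L], [Y → . S -] }  — shift, reduce
  I4: { [Y → L .] }  — reduce
  I5: { [L → . ( Y], [S → . -], [S → . S S Y], [S → . Y )], [S → . Y -], [S → S . S Y], [Y → . - S], [Y → . L], [Y → . S -], [Y → S . -] }  — shift
  I6: { [L → ( Y .], [S → Y . )], [S → Y . -] }  — shift, reduce
  I7: { [S → Y ) .] }  — reduce
  I8: { [S → Y - .] }  — reduce
  I9: { [L → . ( Y], [S → - .], [S → . -], [S → . S S Y], [S → . Y )], [S → . Y -], [Y → - . S], [Y → . - S], [Y → . L], [Y → . S -], [Y → S - .] }  — shift, 2 reduces
  I10: { [L → . ( Y], [S → . -], [S → . S S Y], [S → . Y )], [S → . Y -], [S → S . S Y], [S → S S . Y], [Y → . - S], [Y → . L], [Y → . S -], [Y → S . -] }  — shift
  I11: { [S → Y . )], [S → Y . -] }  — shift
  I12: { [S → S S Y .], [S → Y . )], [S → Y . -] }  — shift, reduce
  I13: { [L → . ( Y], [S → . -], [S → . S S Y], [S → . Y )], [S → . Y -], [S → S . S Y], [Y → - S .], [Y → . - S], [Y → . L], [Y → . S -], [Y → S . -] }  — shift, reduce

I9 contains complete items [S → - .], [Y → S - .] — reduce-reduce conflict.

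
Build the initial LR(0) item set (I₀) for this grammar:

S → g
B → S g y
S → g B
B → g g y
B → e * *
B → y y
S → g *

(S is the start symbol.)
First, augment the grammar with S' → S
I₀ = CLOSURE({ [S' → . S] }):
  [S' → . S] has the dot before S: add [S → . g], [S → . g B], [S → . g *]
No further items can be added.

I₀ = { [S → . g *], [S → . g B], [S → . g], [S' → . S] }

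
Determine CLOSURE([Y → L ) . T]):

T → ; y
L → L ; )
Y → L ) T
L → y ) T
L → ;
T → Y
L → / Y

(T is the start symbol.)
{ [L → . / Y], [L → . ;], [L → . L ; )], [L → . y ) T], [T → . ; y], [T → . Y], [Y → . L ) T], [Y → L ) . T] }

Start with: [Y → L ) . T]
  [Y → L ) . T] has the dot before T: add [T → . ; y], [T → . Y]
  [T → . Y] has the dot before Y: add [Y → . L ) T]
  [Y → . L ) T] has the dot before L: add [L → . L ; )], [L → . y ) T], [L → . ;], [L → . / Y]
No further items can be added.

CLOSURE = { [L → . / Y], [L → . ;], [L → . L ; )], [L → . y ) T], [T → . ; y], [T → . Y], [Y → . L ) T], [Y → L ) . T] }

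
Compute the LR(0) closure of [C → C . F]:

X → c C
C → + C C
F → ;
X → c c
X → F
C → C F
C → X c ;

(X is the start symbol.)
{ [C → C . F], [F → . ;] }

Start with: [C → C . F]
  [C → C . F] has the dot before F: add [F → . ;]
No further items can be added.

CLOSURE = { [C → C . F], [F → . ;] }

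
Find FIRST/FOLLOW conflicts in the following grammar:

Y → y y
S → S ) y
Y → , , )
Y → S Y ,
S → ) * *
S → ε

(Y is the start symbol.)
Yes. S → S ')' y with FOLLOW(S) on { ')' }; S → ')' '*' '*' with FOLLOW(S) on { ')' }

Nullable non-terminals: S.
FIRST sets used below: FIRST(S) = { ')', ε }

S: nullable alternative(s) S → ε; FOLLOW(S) = { ')', ',', 'y' }
  S → S ) y: FIRST \ {ε} = { ')' } — overlaps FOLLOW(S) on { ')' }: CONFLICT
  S → ) * *: FIRST \ {ε} = { ')' } — overlaps FOLLOW(S) on { ')' }: CONFLICT
  S → ε: FIRST \ {ε} = { } — this is the only nullable alternative, skip

Y has no nullable alternative, so no FIRST/FOLLOW check is needed there.

So the grammar has 2 FIRST/FOLLOW conflicts (marked CONFLICT above).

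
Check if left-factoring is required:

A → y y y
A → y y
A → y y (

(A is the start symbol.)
Left-factoring is needed when two productions for the same non-terminal
share a common prefix on the right-hand side.

Productions for A:
  A → y y y
  A → y y
  A → y y (

Found common prefix 'y y' in productions for A

Answer: Yes, A has productions with common prefix 'y y'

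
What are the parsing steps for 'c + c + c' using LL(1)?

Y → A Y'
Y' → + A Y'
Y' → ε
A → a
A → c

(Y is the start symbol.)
LL(1) parsing maintains a stack (initially the start symbol over $) and the input. At each step: if the stack top is a terminal, match it against the current input token; if it is a non-terminal N, replace it with the RHS of M[N, lookahead] (the unique production whose predict set contains the lookahead).

Stack is shown with the top on the left.

Stack     Input        Action
-----------------------------
Y $       c + c + c $  output Y → A Y'
A Y' $    c + c + c $  output A → c
c Y' $    c + c + c $  match 'c'
Y' $      + c + c $    output Y' → + A Y'
+ A Y' $  + c + c $    match '+'
A Y' $    c + c $      output A → c
c Y' $    c + c $      match 'c'
Y' $      + c $        output Y' → + A Y'
+ A Y' $  + c $        match '+'
A Y' $    c $          output A → c
c Y' $    c $          match 'c'
Y' $      $            output Y' → ε
$         $            accept

The string is accepted.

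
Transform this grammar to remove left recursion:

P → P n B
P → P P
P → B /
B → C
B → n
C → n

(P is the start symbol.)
P is directly left-recursive. The standard transformation for
  A → A α₁ | ... | A α_m | β₁ | ... | β_n
is
  A  → β₁ A' | ... | β_n A'
  A' → α₁ A' | ... | α_m A' | ε

P → B / becomes P → B / P'
P → P n B becomes P' → n B P'
P → P P becomes P' → P P'
Add P' → ε

Productions for other non-terminals are unchanged:
  B → C
  B → n
  C → n

Resulting grammar:
P → B / P'
P' → n B P'
P' → P P'
P' → ε
B → C
B → n
C → n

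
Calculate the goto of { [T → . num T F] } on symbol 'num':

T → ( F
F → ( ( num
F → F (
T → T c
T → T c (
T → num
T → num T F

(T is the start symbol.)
GOTO(I, 'num') = CLOSURE({ [A → αX.β] : [A → α.Xβ] ∈ I, X = 'num' })

Items with dot before 'num', with the dot advanced:
  [T → . num T F] → [T → num . T F]
Closure of the advanced items:
  [T → num . T F] has the dot before T: add [T → . ( F], [T → . T c], [T → . T c (], [T → . num], [T → . num T F]

GOTO = { [T → . ( F], [T → . T c (], [T → . T c], [T → . num T F], [T → . num], [T → num . T F] }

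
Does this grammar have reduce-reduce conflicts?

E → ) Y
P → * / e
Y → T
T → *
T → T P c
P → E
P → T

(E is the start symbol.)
A reduce-reduce conflict occurs when an LR(0) state has two complete items [A → α .] and [B → β .] — both call for a reduction, and with no lookahead the parser cannot choose between them.

Augment with E' → E and build the canonical LR(0) collection (I0 = CLOSURE({[E' → . E]}), then GOTO on every symbol after a dot until no new states appear). It has 13 states:
  I0: { [E → . ) Y], [E' → . E] }  — shift
  I1: { [E → ) . Y], [T → . *], [T → . T P c], [Y → . T] }  — shift
  I2: { [E' → E .] }  — accept
  I3: { [T → * .] }  — reduce
  I4: { [E → . ) Y], [P → . * / e], [P → . E], [P → . T], [T → . *], [T → . T P c], [T → T . P c], [Y → T .] }  — shift, reduce
  I5: { [E → ) Y .] }  — reduce
  I6: { [P → * . / e], [T → * .] }  — shift, reduce
  I7: { [P → E .] }  — reduce
  I8: { [T → T P . c] }  — shift
  I9: { [E → . ) Y], [P → . * / e], [P → . E], [P → . T], [P → T .], [T → . *], [T → . T P c], [T → T . P c] }  — shift, reduce
  I10: { [T → T P c .] }  — reduce
  I11: { [P → * / . e] }  — shift
  I12: { [P → * / e .] }  — reduce

No state contains more than one complete item.

Answer: No reduce-reduce conflicts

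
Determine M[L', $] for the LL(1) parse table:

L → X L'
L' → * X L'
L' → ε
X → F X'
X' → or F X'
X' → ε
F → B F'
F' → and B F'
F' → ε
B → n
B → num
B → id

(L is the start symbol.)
L' → ε

To find M[L', $], we find productions for L' where $ is in the predict set (PREDICT(N → α) = (FIRST(α) \ {ε}) ∪ (FOLLOW(N) if α ⇒* ε)).

Relevant sets:
  FOLLOW(L') = { $ }

L' → * X L': PREDICT = { '*' }
L' → ε: PREDICT = { $ }
  $ is in predict set, so this production goes in M[L', $]

M[L', $] = L' → ε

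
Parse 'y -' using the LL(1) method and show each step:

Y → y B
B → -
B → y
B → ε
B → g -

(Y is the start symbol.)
LL(1) parsing maintains a stack (initially the start symbol over $) and the input. At each step: if the stack top is a terminal, match it against the current input token; if it is a non-terminal N, replace it with the RHS of M[N, lookahead] (the unique production whose predict set contains the lookahead).

Stack is shown with the top on the left.

Stack  Input  Action
--------------------
Y $    y - $  output Y → y B
y B $  y - $  match 'y'
B $    - $    output B → -
- $    - $    match '-'
$      $      accept

The string is accepted.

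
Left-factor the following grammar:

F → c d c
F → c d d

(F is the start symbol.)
F → c d F'
F' → c
F' → d

Left-factoring transforms A → αβ₁ | αβ₂ into A → αA' and A' → β₁ | β₂
(α is the longest common prefix among the alternatives). Repeat until
no nonterminal has two alternatives with a common prefix.

Round 1: F has alternatives sharing prefix 'c d'. Introduce F': F → c d F'
  Add: F' → c
  Add: F' → d

No remaining common prefixes — done.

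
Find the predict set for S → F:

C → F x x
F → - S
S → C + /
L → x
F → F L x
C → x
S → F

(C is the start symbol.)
PREDICT(S → F) = (FIRST(RHS) \ {ε}) ∪ (FOLLOW(S) if ε ∈ FIRST(RHS), i.e. RHS ⇒* ε)
FIRST(F) = { '-' }
FIRST(F) = { '-' }
ε ∉ FIRST(F), so FOLLOW(S) is not added.
PREDICT(S → F) = { '-' }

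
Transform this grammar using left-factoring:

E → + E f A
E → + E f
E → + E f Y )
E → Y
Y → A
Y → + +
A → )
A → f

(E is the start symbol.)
Left-factoring transforms A → αβ₁ | αβ₂ into A → αA' and A' → β₁ | β₂
(α is the longest common prefix among the alternatives). Repeat until
no nonterminal has two alternatives with a common prefix.

Round 1: E has alternatives sharing prefix '+ E f'. Introduce E': E → + E f E'
  Add: E' → A
  Add: E' → ε
  Add: E' → Y )

No remaining common prefixes — done.

Resulting grammar:
E → + E f E'
E' → A
E' → ε
E' → Y )
E → Y
Y → A
Y → + +
A → )
A → f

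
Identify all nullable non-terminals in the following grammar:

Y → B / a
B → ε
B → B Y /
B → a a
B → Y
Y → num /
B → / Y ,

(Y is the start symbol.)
A non-terminal is nullable if it can derive ε (the empty string): either it has an ε-production, or it has a production whose right-hand side consists entirely of nullable non-terminals.

ε-productions: B → ε
So B is immediately nullable.
No further non-terminal can be added: every production for the remaining non-terminals contains a terminal or a non-nullable non-terminal.
Nullable = { 'B' }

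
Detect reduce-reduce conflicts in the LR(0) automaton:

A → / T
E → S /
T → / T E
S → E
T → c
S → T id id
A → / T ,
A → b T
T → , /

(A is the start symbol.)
Yes — I9: [S → E .] vs [T → / T E .]

Augment with A' → A and build the canonical LR(0) collection (I0 = CLOSURE({[A' → . A]}), then GOTO on every symbol after a dot until no new states appear). It has 18 states:
  I0: { [A → . / T ,], [A → . / T], [A → . b T], [A' → . A] }  — shift
  I1: { [A → / . T ,], [A → / . T], [T → . , /], [T → . / T E], [T → . c] }  — shift
  I2: { [A' → A .] }  — accept
  I3: { [A → b . T], [T → . , /], [T → . / T E], [T → . c] }  — shift
  I4: { [T → , . /] }  — shift
  I5: { [T → . , /], [T → . / T E], [T → . c], [T → / . T E] }  — shift
  I6: { [A → b T .] }  — reduce
  I7: { [T → c .] }  — reduce
  I8: { [E → . S /], [S → . E], [S → . T id id], [T → . , /], [T → . / T E], [T → . c], [T → / T . E] }  — shift
  I9: { [S → E .], [T → / T E .] }  — 2 reduces
  I10: { [E → S . /] }  — shift
  I11: { [S → T . id id] }  — shift
  I12: { [S → T id . id] }  — shift
  I13: { [S → T id id .] }  — reduce
  I14: { [E → S / .] }  — reduce
  I15: { [T → , / .] }  — reduce
  I16: { [A → / T . ,], [A → / T .] }  — shift, reduce
  I17: { [A → / T , .] }  — reduce

I9 contains complete items [S → E .], [T → / T E .] — reduce-reduce conflict.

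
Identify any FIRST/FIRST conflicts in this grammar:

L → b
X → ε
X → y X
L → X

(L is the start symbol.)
No FIRST/FIRST conflicts.

A FIRST/FIRST conflict occurs when two productions N → α and N → β for the same non-terminal have FIRST(α) ∩ FIRST(β) ≠ ∅ (with ε ∈ FIRST of a nullable right-hand side, so two nullable alternatives also conflict).

FIRST sets of the non-terminals at (or reachable through a nullable prefix from) the front of some alternative:
  FIRST(X) = { 'y', ε }

Productions for L:
  L → b: FIRST = { 'b' }
  L → X: FIRST = { 'y', ε }
Productions for X:
  X → ε: FIRST = { ε }
  X → y X: FIRST = { 'y' }

All alternatives of each non-terminal have pairwise disjoint FIRST sets.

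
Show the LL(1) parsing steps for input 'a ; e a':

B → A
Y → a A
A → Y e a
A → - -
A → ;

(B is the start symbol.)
Stack is shown with the top on the left.

Stack      Input      Action
----------------------------
B $        a ; e a $  output B → A
A $        a ; e a $  output A → Y e a
Y e a $    a ; e a $  output Y → a A
a A e a $  a ; e a $  match 'a'
A e a $    ; e a $    output A → ;
; e a $    ; e a $    match ';'
e a $      e a $      match 'e'
a $        a $        match 'a'
$          $          accept

The string is accepted.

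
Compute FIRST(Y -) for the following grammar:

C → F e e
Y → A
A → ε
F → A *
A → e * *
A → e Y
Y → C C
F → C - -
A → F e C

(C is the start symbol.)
{ '*', '-', 'e' }

FIRST sets of the non-terminals involved (from the grammar, by fixed-point iteration):
  FIRST(Y) = { '*', 'e', ε }

To compute FIRST(Y -), process the symbols left to right:
Symbol Y is a non-terminal. Add FIRST(Y) \ {ε} = { '*', 'e' }
Y is nullable (ε ∈ FIRST(Y)), continue to the next symbol.
Symbol - is a terminal. Add '-' and stop.
FIRST(Y -) = { '*', '-', 'e' }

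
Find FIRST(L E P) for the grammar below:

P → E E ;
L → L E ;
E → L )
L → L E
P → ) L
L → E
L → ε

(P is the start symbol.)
{ ')' }

FIRST sets of the non-terminals involved (from the grammar, by fixed-point iteration):
  FIRST(L) = { ')', ε }
  FIRST(E) = { ')' }

To compute FIRST(L E P), process the symbols left to right:
Symbol L is a non-terminal. Add FIRST(L) \ {ε} = { ')' }
L is nullable (ε ∈ FIRST(L)), continue to the next symbol.
Symbol E is a non-terminal. Add FIRST(E) \ {ε} = { ')' }
E is not nullable (ε ∉ FIRST(E)), so stop here.
FIRST(L E P) = { ')' }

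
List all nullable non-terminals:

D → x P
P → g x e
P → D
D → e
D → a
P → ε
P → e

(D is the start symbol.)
A non-terminal is nullable if it can derive ε (the empty string): either it has an ε-production, or it has a production whose right-hand side consists entirely of nullable non-terminals.

ε-productions: P → ε
So P is immediately nullable.
No further non-terminal can be added: every production for the remaining non-terminals contains a terminal or a non-nullable non-terminal.
Nullable = { 'P' }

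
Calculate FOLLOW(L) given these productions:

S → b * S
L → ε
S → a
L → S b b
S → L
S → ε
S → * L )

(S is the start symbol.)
{ $, ')', 'b' }

To compute FOLLOW(L), find every occurrence of L on a right-hand side N → α L β: add FIRST(β) \ {ε}, and if β is empty or nullable also add FOLLOW(N). Iterate to a fixed point.

In S → L: L is at the end, add FOLLOW(S)
In S → * L ): L is followed by ')', add FIRST(')') \ {ε} = { ')' }

The FOLLOW sets referred to above (computed the same way, to a fixed point):
  FOLLOW(S) = { $, 'b' }

Taking the union: FOLLOW(L) = { $, ')', 'b' }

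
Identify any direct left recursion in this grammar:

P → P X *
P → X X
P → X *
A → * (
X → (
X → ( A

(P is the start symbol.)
Yes, P is left-recursive

P → P X *: LEFT RECURSIVE (starts with P)
P → X X: starts with X
P → X *: starts with X
A → * (: starts with '*'
X → (: starts with '('
X → ( A: starts with '('

The grammar has direct left recursion on: P.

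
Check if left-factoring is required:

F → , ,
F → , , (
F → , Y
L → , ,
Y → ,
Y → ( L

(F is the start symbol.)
Yes, F has productions with common prefix ','

Left-factoring is needed when two productions for the same non-terminal
share a common prefix on the right-hand side.

Productions for F:
  F → , ,
  F → , , (
  F → , Y
Productions for Y:
  Y → ,
  Y → ( L

Found common prefix ',' in productions for F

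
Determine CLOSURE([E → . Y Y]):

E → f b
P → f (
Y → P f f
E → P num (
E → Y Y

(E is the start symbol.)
{ [E → . Y Y], [P → . f (], [Y → . P f f] }

To compute CLOSURE, for each item [A → α.Bβ] where B is a non-terminal, add [B → .γ] for all productions B → γ; repeat for the newly added items until nothing changes.

Start with: [E → . Y Y]
  [E → . Y Y] has the dot before Y: add [Y → . P f f]
  [Y → . P f f] has the dot before P: add [P → . f (]
No further items can be added.

CLOSURE = { [E → . Y Y], [P → . f (], [Y → . P f f] }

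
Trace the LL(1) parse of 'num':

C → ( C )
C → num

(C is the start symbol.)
LL(1) parsing maintains a stack (initially the start symbol over $) and the input. At each step: if the stack top is a terminal, match it against the current input token; if it is a non-terminal N, replace it with the RHS of M[N, lookahead] (the unique production whose predict set contains the lookahead).

Stack is shown with the top on the left.

Stack  Input  Action
--------------------
C $    num $  output C → num
num $  num $  match 'num'
$      $      accept

The string is accepted.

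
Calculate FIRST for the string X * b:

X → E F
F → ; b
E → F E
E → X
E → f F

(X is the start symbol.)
{ ';', 'f' }

FIRST sets of the non-terminals involved (from the grammar, by fixed-point iteration):
  FIRST(X) = { ';', 'f' }

To compute FIRST(X * b), process the symbols left to right:
Symbol X is a non-terminal. Add FIRST(X) \ {ε} = { ';', 'f' }
X is not nullable (ε ∉ FIRST(X)), so stop here.
FIRST(X * b) = { ';', 'f' }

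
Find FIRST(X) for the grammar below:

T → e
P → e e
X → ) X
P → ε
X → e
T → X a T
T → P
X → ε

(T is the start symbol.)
{ ')', 'e', ε }

From X → ) X:
  - ')' is a terminal: add ')' and stop
From X → e:
  - e is a terminal: add 'e' and stop
From X → ε:
  - ε-production, so ε ∈ FIRST(X)

Collecting: FIRST(X) = { ')', 'e', ε }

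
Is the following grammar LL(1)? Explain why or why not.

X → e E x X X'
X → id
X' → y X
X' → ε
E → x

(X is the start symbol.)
No. Predict set conflict for X': { 'y' }

Relevant sets:
  FOLLOW(X') = { $, 'y' }

For X:
  PREDICT(X → e E x X X') = { 'e' }
  PREDICT(X → id) = { 'id' }
For X':
  PREDICT(X' → y X) = { 'y' }
  PREDICT(X' → ε) = { $, 'y' }
E has a single production, so nothing to check there.

Conflict found: Predict set conflict for X': { 'y' }
The grammar is NOT LL(1).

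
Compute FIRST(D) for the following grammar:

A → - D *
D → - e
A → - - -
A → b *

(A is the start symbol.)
{ '-' }

To compute FIRST(D), examine every production with D on the left-hand side, reading each right-hand side left to right until a non-nullable symbol is reached.

From D → - e:
  - '-' is a terminal: add '-' and stop

Collecting: FIRST(D) = { '-' }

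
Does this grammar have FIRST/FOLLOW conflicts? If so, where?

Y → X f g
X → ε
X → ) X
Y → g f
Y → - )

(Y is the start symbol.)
A FIRST/FOLLOW conflict occurs when a non-terminal N has a nullable alternative N → β (β ⇒* ε) and another alternative N → α with FIRST(α) ∩ FOLLOW(N) ≠ ∅: on such a lookahead the parser cannot decide between expanding α and letting N vanish via β.

Nullable non-terminals: X.

X: nullable alternative(s) X → ε; FOLLOW(X) = { 'f' }
  X → ε: FIRST \ {ε} = { } — this is the only nullable alternative, skip
  X → ) X: FIRST \ {ε} = { ')' } — disjoint from FOLLOW(X)

Y has no nullable alternative, so no FIRST/FOLLOW check is needed there.

No FIRST/FOLLOW conflicts found.

Answer: No FIRST/FOLLOW conflicts.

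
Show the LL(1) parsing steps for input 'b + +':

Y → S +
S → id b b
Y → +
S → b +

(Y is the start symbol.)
Stack is shown with the top on the left.

Stack    Input    Action
------------------------
Y $      b + + $  output Y → S +
S + $    b + + $  output S → b +
b + + $  b + + $  match 'b'
+ + $    + + $    match '+'
+ $      + $      match '+'
$        $        accept

The string is accepted.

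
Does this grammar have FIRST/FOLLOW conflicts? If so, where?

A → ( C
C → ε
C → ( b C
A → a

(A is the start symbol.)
No FIRST/FOLLOW conflicts.

A FIRST/FOLLOW conflict occurs when a non-terminal N has a nullable alternative N → β (β ⇒* ε) and another alternative N → α with FIRST(α) ∩ FOLLOW(N) ≠ ∅: on such a lookahead the parser cannot decide between expanding α and letting N vanish via β.

Nullable non-terminals: C.

C: nullable alternative(s) C → ε; FOLLOW(C) = { $ }
  C → ε: FIRST \ {ε} = { } — this is the only nullable alternative, skip
  C → ( b C: FIRST \ {ε} = { '(' } — disjoint from FOLLOW(C)

A has no nullable alternative, so no FIRST/FOLLOW check is needed there.

No FIRST/FOLLOW conflicts found.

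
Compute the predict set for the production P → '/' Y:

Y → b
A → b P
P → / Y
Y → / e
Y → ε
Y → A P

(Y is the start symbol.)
PREDICT(P → '/' Y) = (FIRST(RHS) \ {ε}) ∪ (FOLLOW(P) if ε ∈ FIRST(RHS), i.e. RHS ⇒* ε)
FIRST('/' Y) = { '/' }
ε ∉ FIRST('/' Y), so FOLLOW(P) is not added.
PREDICT(P → '/' Y) = { '/' }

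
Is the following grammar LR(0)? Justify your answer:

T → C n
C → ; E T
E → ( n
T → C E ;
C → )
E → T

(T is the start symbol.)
Augment with T' → T and build the canonical LR(0) collection (I0 = CLOSURE({[T' → . T]}), then GOTO on every symbol after a dot until no new states appear). It has 13 states:
  I0: { [C → . )], [C → . ; E T], [T → . C E ;], [T → . C n], [T' → . T] }  — shift
  I1: { [C → ) .] }  — reduce
  I2: { [C → . )], [C → . ; E T], [C → ; . E T], [E → . ( n], [E → . T], [T → . C E ;], [T → . C n] }  — shift
  I3: { [C → . )], [C → . ; E T], [E → . ( n], [E → . T], [T → . C E ;], [T → . C n], [T → C . E ;], [T → C . n] }  — shift
  I4: { [T' → T .] }  — accept
  I5: { [E → ( . n] }  — shift
  I6: { [T → C E . ;] }  — shift
  I7: { [E → T .] }  — reduce
  I8: { [T → C n .] }  — reduce
  I9: { [T → C E ; .] }  — reduce
  I10: { [E → ( n .] }  — reduce
  I11: { [C → . )], [C → . ; E T], [C → ; E . T], [T → . C E ;], [T → . C n] }  — shift
  I12: { [C → ; E T .] }  — reduce

Every state is either a pure shift/goto state or contains exactly one complete item and nothing to shift — no conflicts. The grammar is LR(0).

Answer: Yes, the grammar is LR(0)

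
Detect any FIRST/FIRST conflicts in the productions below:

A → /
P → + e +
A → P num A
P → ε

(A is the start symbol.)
No FIRST/FIRST conflicts.

FIRST sets of the non-terminals at (or reachable through a nullable prefix from) the front of some alternative:
  FIRST(P) = { '+', ε }

Productions for A:
  A → /: FIRST = { '/' }
  A → P num A: FIRST = { '+', 'num' }
Productions for P:
  P → + e +: FIRST = { '+' }
  P → ε: FIRST = { ε }

All alternatives of each non-terminal have pairwise disjoint FIRST sets.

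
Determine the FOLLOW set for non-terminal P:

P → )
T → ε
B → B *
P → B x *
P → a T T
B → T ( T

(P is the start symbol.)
P is the start symbol, so $ ∈ FOLLOW(P).
P does not occur on any right-hand side.

Taking the union: FOLLOW(P) = { $ }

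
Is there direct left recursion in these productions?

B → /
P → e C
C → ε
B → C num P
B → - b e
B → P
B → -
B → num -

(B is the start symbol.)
Direct left recursion occurs when N → N α for some non-terminal N (the right-hand side begins with the left-hand side itself).

B → /: starts with '/'
P → e C: starts with e
C → ε: starts with ε
B → C num P: starts with C
B → - b e: starts with '-'
B → P: starts with P
B → -: starts with '-'
B → num -: starts with num

No direct left recursion found.

Answer: No direct left recursion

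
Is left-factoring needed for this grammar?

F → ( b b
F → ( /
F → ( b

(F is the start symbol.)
Left-factoring is needed when two productions for the same non-terminal
share a common prefix on the right-hand side.

Productions for F:
  F → ( b b
  F → ( /
  F → ( b

Found common prefix '(' in productions for F

Answer: Yes, F has productions with common prefix '('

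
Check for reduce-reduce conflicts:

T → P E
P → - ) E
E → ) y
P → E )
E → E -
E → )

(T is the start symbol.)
No reduce-reduce conflicts

A reduce-reduce conflict occurs when an LR(0) state has two complete items [A → α .] and [B → β .] — both call for a reduction, and with no lookahead the parser cannot choose between them.

Augment with T' → T and build the canonical LR(0) collection (I0 = CLOSURE({[T' → . T]}), then GOTO on every symbol after a dot until no new states appear). It has 12 states:
  I0: { [E → . ) y], [E → . )], [E → . E -], [P → . - ) E], [P → . E )], [T → . P E], [T' → . T] }  — shift
  I1: { [E → ) . y], [E → ) .] }  — shift, reduce
  I2: { [P → - . ) E] }  — shift
  I3: { [E → E . -], [P → E . )] }  — shift
  I4: { [E → . ) y], [E → . )], [E → . E -], [T → P . E] }  — shift
  I5: { [T' → T .] }  — accept
  I6: { [E → E . -], [T → P E .] }  — shift, reduce
  I7: { [E → E - .] }  — reduce
  I8: { [P → E ) .] }  — reduce
  I9: { [E → . ) y], [E → . )], [E → . E -], [P → - ) . E] }  — shift
  I10: { [E → E . -], [P → - ) E .] }  — shift, reduce
  I11: { [E → ) y .] }  — reduce

No state contains more than one complete item.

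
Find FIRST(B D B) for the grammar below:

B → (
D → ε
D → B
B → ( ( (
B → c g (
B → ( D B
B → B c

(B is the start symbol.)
{ '(', 'c' }

FIRST sets of the non-terminals involved (from the grammar, by fixed-point iteration):
  FIRST(B) = { '(', 'c' }

To compute FIRST(B D B), process the symbols left to right:
Symbol B is a non-terminal. Add FIRST(B) \ {ε} = { '(', 'c' }
B is not nullable (ε ∉ FIRST(B)), so stop here.
FIRST(B D B) = { '(', 'c' }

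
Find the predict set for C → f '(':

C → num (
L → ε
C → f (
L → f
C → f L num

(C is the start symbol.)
PREDICT(C → f '(') = (FIRST(RHS) \ {ε}) ∪ (FOLLOW(C) if ε ∈ FIRST(RHS), i.e. RHS ⇒* ε)
FIRST(f '(') = { 'f' }
ε ∉ FIRST(f '('), so FOLLOW(C) is not added.
PREDICT(C → f '(') = { 'f' }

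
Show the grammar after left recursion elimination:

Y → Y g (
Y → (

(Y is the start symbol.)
Y is directly left-recursive. The standard transformation for
  A → A α₁ | ... | A α_m | β₁ | ... | β_n
is
  A  → β₁ A' | ... | β_n A'
  A' → α₁ A' | ... | α_m A' | ε

Y → ( becomes Y → ( Y'
Y → Y g ( becomes Y' → g ( Y'
Add Y' → ε

Resulting grammar:
Y → ( Y'
Y' → g ( Y'
Y' → ε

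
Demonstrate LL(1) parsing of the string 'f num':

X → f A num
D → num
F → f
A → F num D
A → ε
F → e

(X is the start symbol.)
LL(1) parsing maintains a stack (initially the start symbol over $) and the input. At each step: if the stack top is a terminal, match it against the current input token; if it is a non-terminal N, replace it with the RHS of M[N, lookahead] (the unique production whose predict set contains the lookahead).

Stack is shown with the top on the left.

Stack      Input    Action
--------------------------
X $        f num $  output X → f A num
f A num $  f num $  match 'f'
A num $    num $    output A → ε
num $      num $    match 'num'
$          $        accept

The string is accepted.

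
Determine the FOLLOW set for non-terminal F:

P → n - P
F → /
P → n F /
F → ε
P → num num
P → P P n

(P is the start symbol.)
{ '/' }

To compute FOLLOW(F), find every occurrence of F on a right-hand side N → α F β: add FIRST(β) \ {ε}, and if β is empty or nullable also add FOLLOW(N). Iterate to a fixed point.

In P → n F /: F is followed by '/', add FIRST('/') \ {ε} = { '/' }

Taking the union: FOLLOW(F) = { '/' }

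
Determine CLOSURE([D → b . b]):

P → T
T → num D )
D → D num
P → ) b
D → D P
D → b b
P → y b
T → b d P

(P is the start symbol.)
To compute CLOSURE, for each item [A → α.Bβ] where B is a non-terminal, add [B → .γ] for all productions B → γ; repeat for the newly added items until nothing changes.

Start with: [D → b . b]
The dot precedes the terminal b, so nothing is added.

CLOSURE = { [D → b . b] }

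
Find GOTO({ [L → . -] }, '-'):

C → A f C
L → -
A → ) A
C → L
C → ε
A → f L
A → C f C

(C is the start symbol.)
{ [L → - .] }

GOTO(I, '-') = CLOSURE({ [A → αX.β] : [A → α.Xβ] ∈ I, X = '-' })

Items with dot before '-', with the dot advanced:
  [L → . -] → [L → - .]
Closure adds nothing (no advanced item has the dot before a non-terminal).

GOTO = { [L → - .] }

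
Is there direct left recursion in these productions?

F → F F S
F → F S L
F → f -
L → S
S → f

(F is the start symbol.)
Yes, F is left-recursive

Direct left recursion occurs when N → N α for some non-terminal N (the right-hand side begins with the left-hand side itself).

F → F F S: LEFT RECURSIVE (starts with F)
F → F S L: LEFT RECURSIVE (starts with F)
F → f -: starts with f
L → S: starts with S
S → f: starts with f

The grammar has direct left recursion on: F.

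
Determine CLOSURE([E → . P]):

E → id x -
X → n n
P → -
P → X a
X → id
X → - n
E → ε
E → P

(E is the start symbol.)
Start with: [E → . P]
  [E → . P] has the dot before P: add [P → . -], [P → . X a]
  [P → . X a] has the dot before X: add [X → . n n], [X → . id], [X → . - n]
No further items can be added.

CLOSURE = { [E → . P], [P → . -], [P → . X a], [X → . - n], [X → . id], [X → . n n] }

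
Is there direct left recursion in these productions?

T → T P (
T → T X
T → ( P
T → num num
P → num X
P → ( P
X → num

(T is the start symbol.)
Yes, T is left-recursive

T → T P (: LEFT RECURSIVE (starts with T)
T → T X: LEFT RECURSIVE (starts with T)
T → ( P: starts with '('
T → num num: starts with num
P → num X: starts with num
P → ( P: starts with '('
X → num: starts with num

The grammar has direct left recursion on: T.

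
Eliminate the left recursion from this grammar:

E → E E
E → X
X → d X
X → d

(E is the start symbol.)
E → X E'
E' → E E'
E' → ε
X → d X
X → d

E is directly left-recursive. The standard transformation for
  A → A α₁ | ... | A α_m | β₁ | ... | β_n
is
  A  → β₁ A' | ... | β_n A'
  A' → α₁ A' | ... | α_m A' | ε

E → X becomes E → X E'
E → E E becomes E' → E E'
Add E' → ε

Productions for other non-terminals are unchanged:
  X → d X
  X → d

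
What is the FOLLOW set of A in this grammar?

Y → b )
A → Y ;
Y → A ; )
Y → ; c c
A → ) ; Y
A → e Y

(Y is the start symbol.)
In Y → A ; ): A is followed by ';' ')', add FIRST(';' ')') \ {ε} = { ';' }

Taking the union: FOLLOW(A) = { ';' }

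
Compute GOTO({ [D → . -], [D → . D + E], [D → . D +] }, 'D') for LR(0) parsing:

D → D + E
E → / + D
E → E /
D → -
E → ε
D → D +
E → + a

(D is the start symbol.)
GOTO(I, 'D') = CLOSURE({ [A → αX.β] : [A → α.Xβ] ∈ I, X = 'D' })

Items with dot before 'D', with the dot advanced:
  [D → . D +] → [D → D . +]
  [D → . D + E] → [D → D . + E]
Closure adds nothing (no advanced item has the dot before a non-terminal).

GOTO = { [D → D . + E], [D → D . +] }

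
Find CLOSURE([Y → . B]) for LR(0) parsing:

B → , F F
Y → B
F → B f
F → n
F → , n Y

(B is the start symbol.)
{ [B → . , F F], [Y → . B] }

To compute CLOSURE, for each item [A → α.Bβ] where B is a non-terminal, add [B → .γ] for all productions B → γ; repeat for the newly added items until nothing changes.

Start with: [Y → . B]
  [Y → . B] has the dot before B: add [B → . , F F]
No further items can be added.

CLOSURE = { [B → . , F F], [Y → . B] }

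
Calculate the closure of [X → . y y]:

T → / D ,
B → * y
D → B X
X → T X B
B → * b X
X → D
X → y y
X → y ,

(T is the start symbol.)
{ [X → . y y] }

To compute CLOSURE, for each item [A → α.Bβ] where B is a non-terminal, add [B → .γ] for all productions B → γ; repeat for the newly added items until nothing changes.

Start with: [X → . y y]
The dot precedes the terminal y, so nothing is added.

CLOSURE = { [X → . y y] }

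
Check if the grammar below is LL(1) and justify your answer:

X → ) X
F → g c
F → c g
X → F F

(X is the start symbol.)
A grammar is LL(1) if for each non-terminal N with multiple productions, the predict sets of those productions are pairwise disjoint, where PREDICT(N → α) = (FIRST(α) \ {ε}) ∪ (FOLLOW(N) if α ⇒* ε).

Relevant sets:
  FIRST(F) = { 'c', 'g' }

For X:
  PREDICT(X → ')' X) = { ')' }
  PREDICT(X → F F) = { 'c', 'g' }
For F:
  PREDICT(F → g c) = { 'g' }
  PREDICT(F → c g) = { 'c' }

All predict sets are disjoint. The grammar IS LL(1).

Answer: Yes, the grammar is LL(1).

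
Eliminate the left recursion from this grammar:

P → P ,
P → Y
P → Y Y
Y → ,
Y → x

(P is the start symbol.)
P is directly left-recursive. The standard transformation for
  A → A α₁ | ... | A α_m | β₁ | ... | β_n
is
  A  → β₁ A' | ... | β_n A'
  A' → α₁ A' | ... | α_m A' | ε

P → Y becomes P → Y P'
P → Y Y becomes P → Y Y P'
P → P , becomes P' → , P'
Add P' → ε

Productions for other non-terminals are unchanged:
  Y → ,
  Y → x

Resulting grammar:
P → Y P'
P → Y Y P'
P' → , P'
P' → ε
Y → ,
Y → x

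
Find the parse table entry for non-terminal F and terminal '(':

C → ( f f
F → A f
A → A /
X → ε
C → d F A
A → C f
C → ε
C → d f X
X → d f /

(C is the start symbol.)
F → A f

To find M[F, '('], we find productions for F where '(' is in the predict set (PREDICT(N → α) = (FIRST(α) \ {ε}) ∪ (FOLLOW(N) if α ⇒* ε)).

Relevant sets:
  FIRST(A) = { '(', 'd', 'f' }

F → A f: PREDICT = { '(', 'd', 'f' }
  '(' is in predict set, so this production goes in M[F, '(']

M[F, '('] = F → A f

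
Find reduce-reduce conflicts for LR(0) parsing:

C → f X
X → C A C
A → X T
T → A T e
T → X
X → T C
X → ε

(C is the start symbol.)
Augment with C' → C and build the canonical LR(0) collection (I0 = CLOSURE({[C' → . C]}), then GOTO on every symbol after a dot until no new states appear). It has 14 states:
  I0: { [C → . f X], [C' → . C] }  — shift
  I1: { [C' → C .] }  — accept
  I2: { [A → . X T], [C → . f X], [C → f . X], [T → . A T e], [T → . X], [X → . C A C], [X → . T C], [X → .] }  — shift, reduce
  I3: { [A → . X T], [C → . f X], [T → . A T e], [T → . X], [T → A . T e], [X → . C A C], [X → . T C], [X → .] }  — shift, reduce
  I4: { [A → . X T], [C → . f X], [T → . A T e], [T → . X], [X → . C A C], [X → . T C], [X → .], [X → C . A C] }  — shift, reduce
  I5: { [C → . f X], [X → T . C] }  — shift
  I6: { [A → . X T], [A → X . T], [C → . f X], [C → f X .], [T → . A T e], [T → . X], [T → X .], [X → . C A C], [X → . T C], [X → .] }  — shift, 3 reduces
  I7: { [A → X T .], [C → . f X], [X → T . C] }  — shift, reduce
  I8: { [A → . X T], [A → X . T], [C → . f X], [T → . A T e], [T → . X], [T → X .], [X → . C A C], [X → . T C], [X → .] }  — shift, 2 reduces
  I9: { [X → T C .] }  — reduce
  I10: { [A → . X T], [C → . f X], [T → . A T e], [T → . X], [T → A . T e], [X → . C A C], [X → . T C], [X → .], [X → C A . C] }  — shift, reduce
  I11: { [A → . X T], [C → . f X], [T → . A T e], [T → . X], [X → . C A C], [X → . T C], [X → .], [X → C . A C], [X → C A C .] }  — shift, 2 reduces
  I12: { [C → . f X], [T → A T . e], [X → T . C] }  — shift
  I13: { [T → A T e .] }  — reduce

I6 contains complete items [C → f X .], [T → X .], [X → .] — reduce-reduce conflict.
I8 contains complete items [T → X .], [X → .] — reduce-reduce conflict.
I11 contains complete items [X → .], [X → C A C .] — reduce-reduce conflict.

Answer: Yes — I6: [C → f X .] vs [T → X .]; I8: [T → X .] vs [X → .]; I11: [X → .] vs [X → C A C .]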